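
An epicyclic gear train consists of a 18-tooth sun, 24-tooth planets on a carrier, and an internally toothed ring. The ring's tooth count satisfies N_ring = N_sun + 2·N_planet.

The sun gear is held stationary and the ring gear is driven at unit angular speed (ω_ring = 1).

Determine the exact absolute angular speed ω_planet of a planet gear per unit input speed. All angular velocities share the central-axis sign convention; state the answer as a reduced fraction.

N_ring = 18 + 2·24 = 66
18(ω_s−ω_c) = −66(ω_r−ω_c),  ω_s=0, ω_r=1
18(0−ω_c) = −66(1−ω_c)  ⇒  84ω_c = 66  ⇒  ω_c = 11/14
sun–planet: 18·(0−11/14) = −24·(ω_p−ω_c)  ⇒  ω_p−ω_c = −(18/24)·(-11/14) = 33/56
ω_p = 11/14 + 33/56 = 11/8

11/8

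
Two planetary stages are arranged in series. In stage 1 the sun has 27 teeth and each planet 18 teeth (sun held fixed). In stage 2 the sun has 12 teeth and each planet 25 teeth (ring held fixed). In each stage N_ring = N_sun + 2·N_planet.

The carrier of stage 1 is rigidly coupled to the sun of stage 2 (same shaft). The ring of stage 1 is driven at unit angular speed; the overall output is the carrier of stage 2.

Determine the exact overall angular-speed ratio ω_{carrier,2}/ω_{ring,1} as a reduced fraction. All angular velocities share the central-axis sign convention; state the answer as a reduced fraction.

21/185

Stage 1: N_ring = 27 + 2·18 = 63
Stage 1: 27(ω_s−ω_c) = −63(ω_r−ω_c),  ω_s=0, ω_r=1
Stage 1: 27(0−ω_c) = −63(1−ω_c)  ⇒  90ω_c = 63  ⇒  ω_c = 7/10
  ⇒ ω_c¹/ω_r¹ = 7/10
Stage 2: N_ring = 12 + 2·25 = 62
Stage 2: 12(ω_s−ω_c) = −62(ω_r−ω_c),  ω_r=0, ω_s=1
Stage 2: 12(1−ω_c) = −62(0−ω_c)  ⇒  74ω_c = 12  ⇒  ω_c = 6/37
  ⇒ ω_c²/ω_s² = 6/37
Coupling ω_s² = ω_c¹ ⇒ overall = 7/10 × 6/37 = 21/185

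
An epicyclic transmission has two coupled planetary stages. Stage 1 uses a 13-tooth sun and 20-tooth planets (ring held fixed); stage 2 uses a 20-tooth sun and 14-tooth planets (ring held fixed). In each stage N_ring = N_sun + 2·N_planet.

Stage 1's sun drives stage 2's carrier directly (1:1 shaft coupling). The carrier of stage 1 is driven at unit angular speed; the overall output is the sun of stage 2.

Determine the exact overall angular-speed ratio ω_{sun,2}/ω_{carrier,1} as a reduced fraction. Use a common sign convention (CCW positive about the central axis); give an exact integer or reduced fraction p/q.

1122/65

Stage 1: N_ring = 13 + 2·20 = 53
Stage 1: 13(ω_s−ω_c) = −53(ω_r−ω_c),  ω_r=0, ω_c=1
Stage 1: ω_s = 1 − (53/13)(0−1) = 66/13
  ⇒ ω_s¹/ω_c¹ = 66/13
Stage 2: N_ring = 20 + 2·14 = 48
Stage 2: 20(ω_s−ω_c) = −48(ω_r−ω_c),  ω_r=0, ω_c=1
Stage 2: ω_s = 1 − (48/20)(0−1) = 17/5
  ⇒ ω_s²/ω_c² = 17/5
Coupling ω_c² = ω_s¹ ⇒ overall = 66/13 × 17/5 = 1122/65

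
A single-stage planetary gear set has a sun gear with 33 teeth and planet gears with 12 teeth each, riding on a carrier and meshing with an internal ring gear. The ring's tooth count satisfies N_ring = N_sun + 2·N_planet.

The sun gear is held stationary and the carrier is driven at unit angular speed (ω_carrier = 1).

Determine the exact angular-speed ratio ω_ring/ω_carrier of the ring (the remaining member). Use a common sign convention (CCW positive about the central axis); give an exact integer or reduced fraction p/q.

30/19

N_ring = 33 + 2·12 = 57
33(ω_s−ω_c) = −57(ω_r−ω_c),  ω_s=0, ω_c=1
ω_r = 1 − (33/57)(0−1) = 30/19
ω_r/ω_c = 30/19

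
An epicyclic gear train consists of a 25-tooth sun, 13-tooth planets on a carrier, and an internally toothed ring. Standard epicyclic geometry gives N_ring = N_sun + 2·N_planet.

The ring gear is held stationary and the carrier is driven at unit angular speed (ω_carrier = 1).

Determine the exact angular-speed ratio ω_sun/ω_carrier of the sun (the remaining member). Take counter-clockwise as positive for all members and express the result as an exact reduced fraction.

76/25

N_ring = 25 + 2·13 = 51
25(ω_s−ω_c) = −51(ω_r−ω_c),  ω_r=0, ω_c=1
ω_s = 1 − (51/25)(0−1) = 76/25
ω_s/ω_c = 76/25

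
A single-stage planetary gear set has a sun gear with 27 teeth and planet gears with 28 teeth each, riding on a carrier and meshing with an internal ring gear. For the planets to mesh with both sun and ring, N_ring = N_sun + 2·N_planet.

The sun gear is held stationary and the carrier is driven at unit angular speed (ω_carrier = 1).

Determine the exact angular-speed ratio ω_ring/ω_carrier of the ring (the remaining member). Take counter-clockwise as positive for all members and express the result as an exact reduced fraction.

110/83

N_ring = 27 + 2·28 = 83
27(ω_s−ω_c) = −83(ω_r−ω_c),  ω_s=0, ω_c=1
ω_r = 1 − (27/83)(0−1) = 110/83
ω_r/ω_c = 110/83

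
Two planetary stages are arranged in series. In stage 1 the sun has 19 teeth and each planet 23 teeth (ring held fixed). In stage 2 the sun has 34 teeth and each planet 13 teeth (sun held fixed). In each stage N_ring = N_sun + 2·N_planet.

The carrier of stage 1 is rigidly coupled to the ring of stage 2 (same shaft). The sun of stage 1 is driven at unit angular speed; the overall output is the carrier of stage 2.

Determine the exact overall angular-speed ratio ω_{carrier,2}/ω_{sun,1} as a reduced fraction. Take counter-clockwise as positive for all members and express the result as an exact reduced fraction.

95/658

Stage 1: N_ring = 19 + 2·23 = 65
Stage 1: 19(ω_s−ω_c) = −65(ω_r−ω_c),  ω_r=0, ω_s=1
Stage 1: 19(1−ω_c) = −65(0−ω_c)  ⇒  84ω_c = 19  ⇒  ω_c = 19/84
  ⇒ ω_c¹/ω_s¹ = 19/84
Stage 2: N_ring = 34 + 2·13 = 60
Stage 2: 34(ω_s−ω_c) = −60(ω_r−ω_c),  ω_s=0, ω_r=1
Stage 2: 34(0−ω_c) = −60(1−ω_c)  ⇒  94ω_c = 60  ⇒  ω_c = 30/47
  ⇒ ω_c²/ω_r² = 30/47
Coupling ω_r² = ω_c¹ ⇒ overall = 19/84 × 30/47 = 95/658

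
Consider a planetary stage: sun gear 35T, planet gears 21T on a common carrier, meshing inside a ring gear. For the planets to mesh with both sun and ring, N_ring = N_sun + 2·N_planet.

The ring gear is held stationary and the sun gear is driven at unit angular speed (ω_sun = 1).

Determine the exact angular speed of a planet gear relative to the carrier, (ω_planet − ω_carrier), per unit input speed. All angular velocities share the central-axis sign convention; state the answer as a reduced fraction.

N_ring = 35 + 2·21 = 77
35(ω_s−ω_c) = −77(ω_r−ω_c),  ω_r=0, ω_s=1
35(1−ω_c) = −77(0−ω_c)  ⇒  112ω_c = 35  ⇒  ω_c = 5/16
sun–planet: 35·(1−5/16) = −21·(ω_p−ω_c)  ⇒  ω_p−ω_c = −(35/21)·(11/16) = -55/48

-55/48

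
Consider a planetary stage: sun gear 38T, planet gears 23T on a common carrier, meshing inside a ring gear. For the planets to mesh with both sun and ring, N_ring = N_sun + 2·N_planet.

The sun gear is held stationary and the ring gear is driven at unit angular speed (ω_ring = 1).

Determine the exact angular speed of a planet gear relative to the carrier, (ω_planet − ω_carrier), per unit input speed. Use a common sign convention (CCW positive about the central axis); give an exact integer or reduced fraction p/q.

N_ring = 38 + 2·23 = 84
38(ω_s−ω_c) = −84(ω_r−ω_c),  ω_s=0, ω_r=1
38(0−ω_c) = −84(1−ω_c)  ⇒  122ω_c = 84  ⇒  ω_c = 42/61
sun–planet: 38·(0−42/61) = −23·(ω_p−ω_c)  ⇒  ω_p−ω_c = −(38/23)·(-42/61) = 1596/1403

1596/1403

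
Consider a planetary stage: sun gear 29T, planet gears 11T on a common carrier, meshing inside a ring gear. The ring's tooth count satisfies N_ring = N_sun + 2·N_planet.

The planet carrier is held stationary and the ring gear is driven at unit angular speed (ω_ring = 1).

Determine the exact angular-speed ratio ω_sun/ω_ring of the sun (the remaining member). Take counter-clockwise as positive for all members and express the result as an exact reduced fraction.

-51/29

N_ring = 29 + 2·11 = 51
29(ω_s−ω_c) = −51(ω_r−ω_c),  ω_c=0, ω_r=1
ω_s = 0 − (51/29)(1−0) = -51/29
ω_s/ω_r = -51/29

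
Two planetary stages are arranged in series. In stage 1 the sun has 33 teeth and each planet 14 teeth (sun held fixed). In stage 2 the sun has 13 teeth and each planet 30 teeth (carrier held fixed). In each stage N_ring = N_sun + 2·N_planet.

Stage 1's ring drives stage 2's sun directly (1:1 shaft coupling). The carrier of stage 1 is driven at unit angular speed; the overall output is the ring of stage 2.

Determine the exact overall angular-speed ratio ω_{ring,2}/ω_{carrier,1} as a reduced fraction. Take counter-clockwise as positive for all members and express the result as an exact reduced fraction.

-1222/4453

Stage 1: N_ring = 33 + 2·14 = 61
Stage 1: 33(ω_s−ω_c) = −61(ω_r−ω_c),  ω_s=0, ω_c=1
Stage 1: ω_r = 1 − (33/61)(0−1) = 94/61
  ⇒ ω_r¹/ω_c¹ = 94/61
Stage 2: N_ring = 13 + 2·30 = 73
Stage 2: 13(ω_s−ω_c) = −73(ω_r−ω_c),  ω_c=0, ω_s=1
Stage 2: ω_r = 0 − (13/73)(1−0) = -13/73
  ⇒ ω_r²/ω_s² = -13/73
Coupling ω_s² = ω_r¹ ⇒ overall = 94/61 × -13/73 = -1222/4453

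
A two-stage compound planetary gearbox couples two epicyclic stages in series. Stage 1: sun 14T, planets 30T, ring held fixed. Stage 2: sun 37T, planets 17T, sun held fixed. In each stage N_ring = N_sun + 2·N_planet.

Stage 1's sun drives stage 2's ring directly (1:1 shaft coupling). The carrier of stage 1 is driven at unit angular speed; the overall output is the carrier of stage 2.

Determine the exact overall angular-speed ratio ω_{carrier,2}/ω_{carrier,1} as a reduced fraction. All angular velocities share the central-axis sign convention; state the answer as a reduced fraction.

Stage 1: N_ring = 14 + 2·30 = 74
Stage 1: 14(ω_s−ω_c) = −74(ω_r−ω_c),  ω_r=0, ω_c=1
Stage 1: ω_s = 1 − (74/14)(0−1) = 44/7
  ⇒ ω_s¹/ω_c¹ = 44/7
Stage 2: N_ring = 37 + 2·17 = 71
Stage 2: 37(ω_s−ω_c) = −71(ω_r−ω_c),  ω_s=0, ω_r=1
Stage 2: 37(0−ω_c) = −71(1−ω_c)  ⇒  108ω_c = 71  ⇒  ω_c = 71/108
  ⇒ ω_c²/ω_r² = 71/108
Coupling ω_r² = ω_s¹ ⇒ overall = 44/7 × 71/108 = 781/189

781/189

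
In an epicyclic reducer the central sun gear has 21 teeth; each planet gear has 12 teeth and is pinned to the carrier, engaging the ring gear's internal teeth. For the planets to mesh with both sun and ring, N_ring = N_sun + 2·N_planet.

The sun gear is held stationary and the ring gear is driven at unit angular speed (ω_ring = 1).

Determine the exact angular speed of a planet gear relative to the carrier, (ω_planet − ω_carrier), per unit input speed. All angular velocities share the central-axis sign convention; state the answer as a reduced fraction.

105/88

N_ring = 21 + 2·12 = 45
21(ω_s−ω_c) = −45(ω_r−ω_c),  ω_s=0, ω_r=1
21(0−ω_c) = −45(1−ω_c)  ⇒  66ω_c = 45  ⇒  ω_c = 15/22
sun–planet: 21·(0−15/22) = −12·(ω_p−ω_c)  ⇒  ω_p−ω_c = −(21/12)·(-15/22) = 105/88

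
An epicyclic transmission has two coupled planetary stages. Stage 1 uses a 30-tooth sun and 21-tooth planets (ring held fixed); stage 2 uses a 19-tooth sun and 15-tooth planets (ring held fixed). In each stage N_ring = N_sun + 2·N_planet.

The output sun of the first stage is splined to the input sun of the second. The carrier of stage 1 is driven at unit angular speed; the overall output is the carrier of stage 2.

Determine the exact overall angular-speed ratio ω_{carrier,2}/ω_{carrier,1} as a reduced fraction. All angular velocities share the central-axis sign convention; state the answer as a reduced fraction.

Stage 1: N_ring = 30 + 2·21 = 72
Stage 1: 30(ω_s−ω_c) = −72(ω_r−ω_c),  ω_r=0, ω_c=1
Stage 1: ω_s = 1 − (72/30)(0−1) = 17/5
  ⇒ ω_s¹/ω_c¹ = 17/5
Stage 2: N_ring = 19 + 2·15 = 49
Stage 2: 19(ω_s−ω_c) = −49(ω_r−ω_c),  ω_r=0, ω_s=1
Stage 2: 19(1−ω_c) = −49(0−ω_c)  ⇒  68ω_c = 19  ⇒  ω_c = 19/68
  ⇒ ω_c²/ω_s² = 19/68
Coupling ω_s² = ω_s¹ ⇒ overall = 17/5 × 19/68 = 19/20

19/20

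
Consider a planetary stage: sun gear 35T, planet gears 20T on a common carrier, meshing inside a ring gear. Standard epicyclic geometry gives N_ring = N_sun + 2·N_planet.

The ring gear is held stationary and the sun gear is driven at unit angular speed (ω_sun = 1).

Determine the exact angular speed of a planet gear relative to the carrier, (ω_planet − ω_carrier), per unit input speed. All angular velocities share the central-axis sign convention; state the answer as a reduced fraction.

N_ring = 35 + 2·20 = 75
35(ω_s−ω_c) = −75(ω_r−ω_c),  ω_r=0, ω_s=1
35(1−ω_c) = −75(0−ω_c)  ⇒  110ω_c = 35  ⇒  ω_c = 7/22
sun–planet: 35·(1−7/22) = −20·(ω_p−ω_c)  ⇒  ω_p−ω_c = −(35/20)·(15/22) = -105/88

-105/88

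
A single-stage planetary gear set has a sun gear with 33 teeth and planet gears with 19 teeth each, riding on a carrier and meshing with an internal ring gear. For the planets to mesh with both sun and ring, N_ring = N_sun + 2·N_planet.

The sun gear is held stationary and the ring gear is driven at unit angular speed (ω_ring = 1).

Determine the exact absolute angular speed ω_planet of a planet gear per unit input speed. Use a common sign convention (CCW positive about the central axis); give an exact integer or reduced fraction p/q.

N_ring = 33 + 2·19 = 71
33(ω_s−ω_c) = −71(ω_r−ω_c),  ω_s=0, ω_r=1
33(0−ω_c) = −71(1−ω_c)  ⇒  104ω_c = 71  ⇒  ω_c = 71/104
sun–planet: 33·(0−71/104) = −19·(ω_p−ω_c)  ⇒  ω_p−ω_c = −(33/19)·(-71/104) = 2343/1976
ω_p = 71/104 + 2343/1976 = 71/38

71/38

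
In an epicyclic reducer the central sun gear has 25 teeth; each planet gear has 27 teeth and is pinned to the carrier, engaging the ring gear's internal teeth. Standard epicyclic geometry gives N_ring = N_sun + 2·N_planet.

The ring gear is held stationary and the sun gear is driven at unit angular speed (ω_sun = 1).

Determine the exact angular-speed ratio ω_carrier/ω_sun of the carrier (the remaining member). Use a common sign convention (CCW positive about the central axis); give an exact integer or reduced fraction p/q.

25/104

N_ring = 25 + 2·27 = 79
25(ω_s−ω_c) = −79(ω_r−ω_c),  ω_r=0, ω_s=1
25(1−ω_c) = −79(0−ω_c)  ⇒  104ω_c = 25  ⇒  ω_c = 25/104
ω_c/ω_s = 25/104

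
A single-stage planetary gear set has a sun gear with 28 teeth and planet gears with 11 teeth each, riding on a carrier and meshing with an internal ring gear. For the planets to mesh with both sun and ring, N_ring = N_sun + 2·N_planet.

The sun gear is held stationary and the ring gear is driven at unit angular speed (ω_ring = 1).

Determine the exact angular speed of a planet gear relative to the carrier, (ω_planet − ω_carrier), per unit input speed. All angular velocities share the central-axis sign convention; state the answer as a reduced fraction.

N_ring = 28 + 2·11 = 50
28(ω_s−ω_c) = −50(ω_r−ω_c),  ω_s=0, ω_r=1
28(0−ω_c) = −50(1−ω_c)  ⇒  78ω_c = 50  ⇒  ω_c = 25/39
sun–planet: 28·(0−25/39) = −11·(ω_p−ω_c)  ⇒  ω_p−ω_c = −(28/11)·(-25/39) = 700/429

700/429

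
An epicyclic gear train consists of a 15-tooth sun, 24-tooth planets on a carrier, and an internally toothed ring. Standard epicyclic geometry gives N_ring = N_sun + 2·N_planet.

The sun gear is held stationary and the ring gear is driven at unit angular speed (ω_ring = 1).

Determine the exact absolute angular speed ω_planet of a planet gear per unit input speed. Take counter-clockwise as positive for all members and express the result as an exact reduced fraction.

N_ring = 15 + 2·24 = 63
15(ω_s−ω_c) = −63(ω_r−ω_c),  ω_s=0, ω_r=1
15(0−ω_c) = −63(1−ω_c)  ⇒  78ω_c = 63  ⇒  ω_c = 21/26
sun–planet: 15·(0−21/26) = −24·(ω_p−ω_c)  ⇒  ω_p−ω_c = −(15/24)·(-21/26) = 105/208
ω_p = 21/26 + 105/208 = 21/16

21/16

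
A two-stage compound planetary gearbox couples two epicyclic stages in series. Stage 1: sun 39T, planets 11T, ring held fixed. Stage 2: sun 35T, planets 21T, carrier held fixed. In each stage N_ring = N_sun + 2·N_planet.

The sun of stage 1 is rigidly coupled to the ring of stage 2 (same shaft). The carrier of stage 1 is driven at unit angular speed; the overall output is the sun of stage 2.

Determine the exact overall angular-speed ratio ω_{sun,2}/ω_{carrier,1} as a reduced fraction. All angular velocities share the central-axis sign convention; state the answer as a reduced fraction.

Stage 1: N_ring = 39 + 2·11 = 61
Stage 1: 39(ω_s−ω_c) = −61(ω_r−ω_c),  ω_r=0, ω_c=1
Stage 1: ω_s = 1 − (61/39)(0−1) = 100/39
  ⇒ ω_s¹/ω_c¹ = 100/39
Stage 2: N_ring = 35 + 2·21 = 77
Stage 2: 35(ω_s−ω_c) = −77(ω_r−ω_c),  ω_c=0, ω_r=1
Stage 2: ω_s = 0 − (77/35)(1−0) = -11/5
  ⇒ ω_s²/ω_r² = -11/5
Coupling ω_r² = ω_s¹ ⇒ overall = 100/39 × -11/5 = -220/39

-220/39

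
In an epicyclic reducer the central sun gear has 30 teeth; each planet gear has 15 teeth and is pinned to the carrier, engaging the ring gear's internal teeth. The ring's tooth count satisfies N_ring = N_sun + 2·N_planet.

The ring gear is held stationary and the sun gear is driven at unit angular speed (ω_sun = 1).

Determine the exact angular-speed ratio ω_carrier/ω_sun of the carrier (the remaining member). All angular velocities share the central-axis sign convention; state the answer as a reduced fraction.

1/3

N_ring = 30 + 2·15 = 60
30(ω_s−ω_c) = −60(ω_r−ω_c),  ω_r=0, ω_s=1
30(1−ω_c) = −60(0−ω_c)  ⇒  90ω_c = 30  ⇒  ω_c = 1/3
ω_c/ω_s = 1/3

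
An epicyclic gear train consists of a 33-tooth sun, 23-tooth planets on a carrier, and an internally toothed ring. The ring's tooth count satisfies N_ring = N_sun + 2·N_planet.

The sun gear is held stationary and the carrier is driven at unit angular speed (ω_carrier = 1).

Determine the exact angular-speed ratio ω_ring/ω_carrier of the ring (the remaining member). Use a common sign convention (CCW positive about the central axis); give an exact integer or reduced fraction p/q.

N_ring = 33 + 2·23 = 79
33(ω_s−ω_c) = −79(ω_r−ω_c),  ω_s=0, ω_c=1
ω_r = 1 − (33/79)(0−1) = 112/79
ω_r/ω_c = 112/79

112/79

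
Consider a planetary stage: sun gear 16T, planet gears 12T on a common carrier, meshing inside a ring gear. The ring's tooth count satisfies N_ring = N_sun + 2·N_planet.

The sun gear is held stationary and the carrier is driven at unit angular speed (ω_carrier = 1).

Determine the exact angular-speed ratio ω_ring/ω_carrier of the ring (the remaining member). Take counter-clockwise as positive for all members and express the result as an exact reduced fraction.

7/5

N_ring = 16 + 2·12 = 40
16(ω_s−ω_c) = −40(ω_r−ω_c),  ω_s=0, ω_c=1
ω_r = 1 − (16/40)(0−1) = 7/5
ω_r/ω_c = 7/5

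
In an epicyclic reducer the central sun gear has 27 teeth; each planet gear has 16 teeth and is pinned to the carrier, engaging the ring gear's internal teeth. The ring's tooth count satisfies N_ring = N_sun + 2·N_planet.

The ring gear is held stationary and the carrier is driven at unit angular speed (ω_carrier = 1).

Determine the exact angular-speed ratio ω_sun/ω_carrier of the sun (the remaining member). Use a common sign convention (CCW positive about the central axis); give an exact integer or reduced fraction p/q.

N_ring = 27 + 2·16 = 59
27(ω_s−ω_c) = −59(ω_r−ω_c),  ω_r=0, ω_c=1
ω_s = 1 − (59/27)(0−1) = 86/27
ω_s/ω_c = 86/27

86/27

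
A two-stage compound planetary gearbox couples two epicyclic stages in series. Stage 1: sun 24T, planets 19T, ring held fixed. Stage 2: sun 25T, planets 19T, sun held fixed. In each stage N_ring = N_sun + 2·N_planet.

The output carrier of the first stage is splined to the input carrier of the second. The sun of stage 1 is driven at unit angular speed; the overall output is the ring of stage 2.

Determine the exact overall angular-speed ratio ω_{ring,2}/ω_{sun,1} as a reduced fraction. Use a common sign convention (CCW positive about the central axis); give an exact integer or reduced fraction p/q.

Stage 1: N_ring = 24 + 2·19 = 62
Stage 1: 24(ω_s−ω_c) = −62(ω_r−ω_c),  ω_r=0, ω_s=1
Stage 1: 24(1−ω_c) = −62(0−ω_c)  ⇒  86ω_c = 24  ⇒  ω_c = 12/43
  ⇒ ω_c¹/ω_s¹ = 12/43
Stage 2: N_ring = 25 + 2·19 = 63
Stage 2: 25(ω_s−ω_c) = −63(ω_r−ω_c),  ω_s=0, ω_c=1
Stage 2: ω_r = 1 − (25/63)(0−1) = 88/63
  ⇒ ω_r²/ω_c² = 88/63
Coupling ω_c² = ω_c¹ ⇒ overall = 12/43 × 88/63 = 352/903

352/903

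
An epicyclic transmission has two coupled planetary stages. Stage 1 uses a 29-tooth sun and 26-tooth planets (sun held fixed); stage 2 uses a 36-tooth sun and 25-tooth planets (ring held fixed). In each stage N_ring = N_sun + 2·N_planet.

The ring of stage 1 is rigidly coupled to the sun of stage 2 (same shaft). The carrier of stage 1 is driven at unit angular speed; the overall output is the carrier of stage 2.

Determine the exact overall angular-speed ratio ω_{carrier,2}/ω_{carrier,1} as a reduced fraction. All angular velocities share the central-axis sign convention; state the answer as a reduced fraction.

Stage 1: N_ring = 29 + 2·26 = 81
Stage 1: 29(ω_s−ω_c) = −81(ω_r−ω_c),  ω_s=0, ω_c=1
Stage 1: ω_r = 1 − (29/81)(0−1) = 110/81
  ⇒ ω_r¹/ω_c¹ = 110/81
Stage 2: N_ring = 36 + 2·25 = 86
Stage 2: 36(ω_s−ω_c) = −86(ω_r−ω_c),  ω_r=0, ω_s=1
Stage 2: 36(1−ω_c) = −86(0−ω_c)  ⇒  122ω_c = 36  ⇒  ω_c = 18/61
  ⇒ ω_c²/ω_s² = 18/61
Coupling ω_s² = ω_r¹ ⇒ overall = 110/81 × 18/61 = 220/549

220/549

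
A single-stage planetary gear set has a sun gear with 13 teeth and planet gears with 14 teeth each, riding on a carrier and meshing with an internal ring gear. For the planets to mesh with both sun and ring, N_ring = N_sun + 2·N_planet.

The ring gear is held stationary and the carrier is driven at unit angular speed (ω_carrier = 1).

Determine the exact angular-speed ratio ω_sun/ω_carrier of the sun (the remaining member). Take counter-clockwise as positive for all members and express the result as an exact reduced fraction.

54/13

N_ring = 13 + 2·14 = 41
13(ω_s−ω_c) = −41(ω_r−ω_c),  ω_r=0, ω_c=1
ω_s = 1 − (41/13)(0−1) = 54/13
ω_s/ω_c = 54/13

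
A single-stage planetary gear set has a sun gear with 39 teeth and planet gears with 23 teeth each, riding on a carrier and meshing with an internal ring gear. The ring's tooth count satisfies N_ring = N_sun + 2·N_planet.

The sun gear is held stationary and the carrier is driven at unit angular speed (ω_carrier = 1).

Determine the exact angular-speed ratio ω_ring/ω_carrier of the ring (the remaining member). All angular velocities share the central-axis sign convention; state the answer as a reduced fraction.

124/85

N_ring = 39 + 2·23 = 85
39(ω_s−ω_c) = −85(ω_r−ω_c),  ω_s=0, ω_c=1
ω_r = 1 − (39/85)(0−1) = 124/85
ω_r/ω_c = 124/85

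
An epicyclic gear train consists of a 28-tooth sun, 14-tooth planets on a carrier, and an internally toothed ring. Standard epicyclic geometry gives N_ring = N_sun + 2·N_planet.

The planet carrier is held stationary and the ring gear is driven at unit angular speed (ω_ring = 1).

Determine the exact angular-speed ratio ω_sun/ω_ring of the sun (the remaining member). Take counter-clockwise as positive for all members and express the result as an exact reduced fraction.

N_ring = 28 + 2·14 = 56
28(ω_s−ω_c) = −56(ω_r−ω_c),  ω_c=0, ω_r=1
ω_s = 0 − (56/28)(1−0) = -2
ω_s/ω_r = -2

-2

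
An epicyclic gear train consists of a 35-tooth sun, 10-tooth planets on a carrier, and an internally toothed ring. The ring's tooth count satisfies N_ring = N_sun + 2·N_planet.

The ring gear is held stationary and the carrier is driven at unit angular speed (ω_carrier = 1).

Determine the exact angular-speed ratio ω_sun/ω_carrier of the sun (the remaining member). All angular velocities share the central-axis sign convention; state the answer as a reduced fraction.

18/7

N_ring = 35 + 2·10 = 55
35(ω_s−ω_c) = −55(ω_r−ω_c),  ω_r=0, ω_c=1
ω_s = 1 − (55/35)(0−1) = 18/7
ω_s/ω_c = 18/7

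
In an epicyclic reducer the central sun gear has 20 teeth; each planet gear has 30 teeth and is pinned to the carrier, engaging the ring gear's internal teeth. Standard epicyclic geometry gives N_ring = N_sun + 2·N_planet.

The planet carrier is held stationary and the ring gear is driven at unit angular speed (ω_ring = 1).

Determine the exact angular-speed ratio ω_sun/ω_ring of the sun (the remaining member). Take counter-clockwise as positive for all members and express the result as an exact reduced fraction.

N_ring = 20 + 2·30 = 80
20(ω_s−ω_c) = −80(ω_r−ω_c),  ω_c=0, ω_r=1
ω_s = 0 − (80/20)(1−0) = -4
ω_s/ω_r = -4

-4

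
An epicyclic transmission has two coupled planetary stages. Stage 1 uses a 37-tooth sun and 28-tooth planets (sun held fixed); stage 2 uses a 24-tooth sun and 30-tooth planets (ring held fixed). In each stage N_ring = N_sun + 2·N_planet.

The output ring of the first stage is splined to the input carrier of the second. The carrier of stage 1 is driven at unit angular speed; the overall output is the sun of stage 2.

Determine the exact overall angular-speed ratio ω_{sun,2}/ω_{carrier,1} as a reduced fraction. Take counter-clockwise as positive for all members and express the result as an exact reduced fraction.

195/31

Stage 1: N_ring = 37 + 2·28 = 93
Stage 1: 37(ω_s−ω_c) = −93(ω_r−ω_c),  ω_s=0, ω_c=1
Stage 1: ω_r = 1 − (37/93)(0−1) = 130/93
  ⇒ ω_r¹/ω_c¹ = 130/93
Stage 2: N_ring = 24 + 2·30 = 84
Stage 2: 24(ω_s−ω_c) = −84(ω_r−ω_c),  ω_r=0, ω_c=1
Stage 2: ω_s = 1 − (84/24)(0−1) = 9/2
  ⇒ ω_s²/ω_c² = 9/2
Coupling ω_c² = ω_r¹ ⇒ overall = 130/93 × 9/2 = 195/31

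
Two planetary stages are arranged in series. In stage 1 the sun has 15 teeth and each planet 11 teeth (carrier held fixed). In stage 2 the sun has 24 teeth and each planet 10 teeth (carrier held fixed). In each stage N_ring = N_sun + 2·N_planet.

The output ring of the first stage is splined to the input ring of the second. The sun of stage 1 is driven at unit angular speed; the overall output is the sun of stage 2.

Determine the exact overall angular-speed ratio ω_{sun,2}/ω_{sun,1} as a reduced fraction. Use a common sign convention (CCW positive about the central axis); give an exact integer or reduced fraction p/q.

55/74

Stage 1: N_ring = 15 + 2·11 = 37
Stage 1: 15(ω_s−ω_c) = −37(ω_r−ω_c),  ω_c=0, ω_s=1
Stage 1: ω_r = 0 − (15/37)(1−0) = -15/37
  ⇒ ω_r¹/ω_s¹ = -15/37
Stage 2: N_ring = 24 + 2·10 = 44
Stage 2: 24(ω_s−ω_c) = −44(ω_r−ω_c),  ω_c=0, ω_r=1
Stage 2: ω_s = 0 − (44/24)(1−0) = -11/6
  ⇒ ω_s²/ω_r² = -11/6
Coupling ω_r² = ω_r¹ ⇒ overall = -15/37 × -11/6 = 55/74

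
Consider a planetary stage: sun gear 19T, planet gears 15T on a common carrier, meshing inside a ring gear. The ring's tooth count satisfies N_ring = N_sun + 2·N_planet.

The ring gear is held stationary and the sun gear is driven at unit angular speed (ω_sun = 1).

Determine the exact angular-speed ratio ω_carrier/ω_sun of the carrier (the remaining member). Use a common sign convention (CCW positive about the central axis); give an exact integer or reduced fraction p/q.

N_ring = 19 + 2·15 = 49
19(ω_s−ω_c) = −49(ω_r−ω_c),  ω_r=0, ω_s=1
19(1−ω_c) = −49(0−ω_c)  ⇒  68ω_c = 19  ⇒  ω_c = 19/68
ω_c/ω_s = 19/68

19/68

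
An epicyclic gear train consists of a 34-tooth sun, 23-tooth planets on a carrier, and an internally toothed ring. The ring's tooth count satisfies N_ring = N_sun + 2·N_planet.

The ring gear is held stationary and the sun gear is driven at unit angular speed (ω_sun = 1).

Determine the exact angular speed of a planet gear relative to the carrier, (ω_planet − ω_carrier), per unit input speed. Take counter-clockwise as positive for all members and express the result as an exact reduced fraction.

-1360/1311

N_ring = 34 + 2·23 = 80
34(ω_s−ω_c) = −80(ω_r−ω_c),  ω_r=0, ω_s=1
34(1−ω_c) = −80(0−ω_c)  ⇒  114ω_c = 34  ⇒  ω_c = 17/57
sun–planet: 34·(1−17/57) = −23·(ω_p−ω_c)  ⇒  ω_p−ω_c = −(34/23)·(40/57) = -1360/1311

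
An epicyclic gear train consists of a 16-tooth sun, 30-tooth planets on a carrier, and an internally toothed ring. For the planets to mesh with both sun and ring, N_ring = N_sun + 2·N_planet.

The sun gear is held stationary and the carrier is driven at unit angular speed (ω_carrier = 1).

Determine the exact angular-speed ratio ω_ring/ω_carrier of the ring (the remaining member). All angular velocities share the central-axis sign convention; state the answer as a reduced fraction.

N_ring = 16 + 2·30 = 76
16(ω_s−ω_c) = −76(ω_r−ω_c),  ω_s=0, ω_c=1
ω_r = 1 − (16/76)(0−1) = 23/19
ω_r/ω_c = 23/19

23/19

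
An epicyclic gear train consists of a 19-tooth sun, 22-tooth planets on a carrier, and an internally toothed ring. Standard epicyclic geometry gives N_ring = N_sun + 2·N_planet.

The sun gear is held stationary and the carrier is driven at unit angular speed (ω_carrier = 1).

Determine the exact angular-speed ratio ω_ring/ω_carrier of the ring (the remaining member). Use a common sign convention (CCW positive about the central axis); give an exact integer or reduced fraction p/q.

82/63

N_ring = 19 + 2·22 = 63
19(ω_s−ω_c) = −63(ω_r−ω_c),  ω_s=0, ω_c=1
ω_r = 1 − (19/63)(0−1) = 82/63
ω_r/ω_c = 82/63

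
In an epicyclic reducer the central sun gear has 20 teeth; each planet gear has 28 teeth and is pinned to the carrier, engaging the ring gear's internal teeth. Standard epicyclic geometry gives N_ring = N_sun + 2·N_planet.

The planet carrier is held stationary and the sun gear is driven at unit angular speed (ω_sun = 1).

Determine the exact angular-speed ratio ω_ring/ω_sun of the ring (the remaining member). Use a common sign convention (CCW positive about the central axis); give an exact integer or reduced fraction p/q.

-5/19

N_ring = 20 + 2·28 = 76
20(ω_s−ω_c) = −76(ω_r−ω_c),  ω_c=0, ω_s=1
ω_r = 0 − (20/76)(1−0) = -5/19
ω_r/ω_s = -5/19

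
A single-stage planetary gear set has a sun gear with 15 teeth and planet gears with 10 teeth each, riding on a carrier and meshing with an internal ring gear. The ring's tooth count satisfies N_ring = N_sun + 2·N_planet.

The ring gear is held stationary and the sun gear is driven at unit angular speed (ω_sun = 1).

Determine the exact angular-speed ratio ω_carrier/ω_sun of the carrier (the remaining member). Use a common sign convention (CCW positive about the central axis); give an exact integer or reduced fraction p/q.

N_ring = 15 + 2·10 = 35
15(ω_s−ω_c) = −35(ω_r−ω_c),  ω_r=0, ω_s=1
15(1−ω_c) = −35(0−ω_c)  ⇒  50ω_c = 15  ⇒  ω_c = 3/10
ω_c/ω_s = 3/10

3/10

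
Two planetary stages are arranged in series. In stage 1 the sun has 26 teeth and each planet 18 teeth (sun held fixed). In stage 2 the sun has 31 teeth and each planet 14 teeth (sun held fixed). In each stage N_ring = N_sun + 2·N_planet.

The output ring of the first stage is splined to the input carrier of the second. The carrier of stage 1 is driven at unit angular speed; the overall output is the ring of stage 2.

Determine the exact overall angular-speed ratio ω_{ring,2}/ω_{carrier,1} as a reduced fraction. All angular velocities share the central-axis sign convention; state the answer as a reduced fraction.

Stage 1: N_ring = 26 + 2·18 = 62
Stage 1: 26(ω_s−ω_c) = −62(ω_r−ω_c),  ω_s=0, ω_c=1
Stage 1: ω_r = 1 − (26/62)(0−1) = 44/31
  ⇒ ω_r¹/ω_c¹ = 44/31
Stage 2: N_ring = 31 + 2·14 = 59
Stage 2: 31(ω_s−ω_c) = −59(ω_r−ω_c),  ω_s=0, ω_c=1
Stage 2: ω_r = 1 − (31/59)(0−1) = 90/59
  ⇒ ω_r²/ω_c² = 90/59
Coupling ω_c² = ω_r¹ ⇒ overall = 44/31 × 90/59 = 3960/1829

3960/1829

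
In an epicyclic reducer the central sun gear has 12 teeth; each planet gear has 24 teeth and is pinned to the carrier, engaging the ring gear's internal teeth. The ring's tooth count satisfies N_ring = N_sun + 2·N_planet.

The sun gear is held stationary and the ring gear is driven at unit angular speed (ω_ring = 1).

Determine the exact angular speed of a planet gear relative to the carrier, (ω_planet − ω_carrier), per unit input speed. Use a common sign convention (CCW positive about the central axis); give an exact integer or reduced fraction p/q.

N_ring = 12 + 2·24 = 60
12(ω_s−ω_c) = −60(ω_r−ω_c),  ω_s=0, ω_r=1
12(0−ω_c) = −60(1−ω_c)  ⇒  72ω_c = 60  ⇒  ω_c = 5/6
sun–planet: 12·(0−5/6) = −24·(ω_p−ω_c)  ⇒  ω_p−ω_c = −(12/24)·(-5/6) = 5/12

5/12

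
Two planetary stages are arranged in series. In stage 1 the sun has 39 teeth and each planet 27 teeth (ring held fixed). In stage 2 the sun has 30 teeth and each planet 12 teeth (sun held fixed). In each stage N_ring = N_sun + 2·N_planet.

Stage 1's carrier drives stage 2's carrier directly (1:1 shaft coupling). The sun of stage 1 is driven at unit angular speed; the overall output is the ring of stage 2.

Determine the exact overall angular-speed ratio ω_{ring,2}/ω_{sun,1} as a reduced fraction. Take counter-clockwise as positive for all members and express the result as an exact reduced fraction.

91/198

Stage 1: N_ring = 39 + 2·27 = 93
Stage 1: 39(ω_s−ω_c) = −93(ω_r−ω_c),  ω_r=0, ω_s=1
Stage 1: 39(1−ω_c) = −93(0−ω_c)  ⇒  132ω_c = 39  ⇒  ω_c = 13/44
  ⇒ ω_c¹/ω_s¹ = 13/44
Stage 2: N_ring = 30 + 2·12 = 54
Stage 2: 30(ω_s−ω_c) = −54(ω_r−ω_c),  ω_s=0, ω_c=1
Stage 2: ω_r = 1 − (30/54)(0−1) = 14/9
  ⇒ ω_r²/ω_c² = 14/9
Coupling ω_c² = ω_c¹ ⇒ overall = 13/44 × 14/9 = 91/198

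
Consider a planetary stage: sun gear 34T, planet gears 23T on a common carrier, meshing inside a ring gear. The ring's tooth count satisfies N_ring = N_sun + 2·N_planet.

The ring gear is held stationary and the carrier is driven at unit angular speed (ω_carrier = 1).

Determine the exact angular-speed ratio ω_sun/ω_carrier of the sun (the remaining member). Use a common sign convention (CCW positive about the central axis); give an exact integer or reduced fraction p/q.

57/17

N_ring = 34 + 2·23 = 80
34(ω_s−ω_c) = −80(ω_r−ω_c),  ω_r=0, ω_c=1
ω_s = 1 − (80/34)(0−1) = 57/17
ω_s/ω_c = 57/17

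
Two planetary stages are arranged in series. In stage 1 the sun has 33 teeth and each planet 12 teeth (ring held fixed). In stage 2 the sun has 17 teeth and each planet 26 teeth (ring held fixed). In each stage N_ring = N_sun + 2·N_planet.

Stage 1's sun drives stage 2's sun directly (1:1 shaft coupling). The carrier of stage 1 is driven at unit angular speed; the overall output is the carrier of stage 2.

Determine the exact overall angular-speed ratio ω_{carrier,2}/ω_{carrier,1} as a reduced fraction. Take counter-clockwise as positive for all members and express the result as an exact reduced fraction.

Stage 1: N_ring = 33 + 2·12 = 57
Stage 1: 33(ω_s−ω_c) = −57(ω_r−ω_c),  ω_r=0, ω_c=1
Stage 1: ω_s = 1 − (57/33)(0−1) = 30/11
  ⇒ ω_s¹/ω_c¹ = 30/11
Stage 2: N_ring = 17 + 2·26 = 69
Stage 2: 17(ω_s−ω_c) = −69(ω_r−ω_c),  ω_r=0, ω_s=1
Stage 2: 17(1−ω_c) = −69(0−ω_c)  ⇒  86ω_c = 17  ⇒  ω_c = 17/86
  ⇒ ω_c²/ω_s² = 17/86
Coupling ω_s² = ω_s¹ ⇒ overall = 30/11 × 17/86 = 255/473

255/473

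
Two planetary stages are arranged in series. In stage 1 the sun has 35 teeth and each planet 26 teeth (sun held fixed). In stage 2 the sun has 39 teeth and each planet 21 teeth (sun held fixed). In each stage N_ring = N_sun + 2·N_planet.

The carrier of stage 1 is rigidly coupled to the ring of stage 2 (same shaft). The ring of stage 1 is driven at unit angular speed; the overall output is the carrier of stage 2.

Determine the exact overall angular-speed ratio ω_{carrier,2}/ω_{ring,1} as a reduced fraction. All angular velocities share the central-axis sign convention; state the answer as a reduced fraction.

Stage 1: N_ring = 35 + 2·26 = 87
Stage 1: 35(ω_s−ω_c) = −87(ω_r−ω_c),  ω_s=0, ω_r=1
Stage 1: 35(0−ω_c) = −87(1−ω_c)  ⇒  122ω_c = 87  ⇒  ω_c = 87/122
  ⇒ ω_c¹/ω_r¹ = 87/122
Stage 2: N_ring = 39 + 2·21 = 81
Stage 2: 39(ω_s−ω_c) = −81(ω_r−ω_c),  ω_s=0, ω_r=1
Stage 2: 39(0−ω_c) = −81(1−ω_c)  ⇒  120ω_c = 81  ⇒  ω_c = 27/40
  ⇒ ω_c²/ω_r² = 27/40
Coupling ω_r² = ω_c¹ ⇒ overall = 87/122 × 27/40 = 2349/4880

2349/4880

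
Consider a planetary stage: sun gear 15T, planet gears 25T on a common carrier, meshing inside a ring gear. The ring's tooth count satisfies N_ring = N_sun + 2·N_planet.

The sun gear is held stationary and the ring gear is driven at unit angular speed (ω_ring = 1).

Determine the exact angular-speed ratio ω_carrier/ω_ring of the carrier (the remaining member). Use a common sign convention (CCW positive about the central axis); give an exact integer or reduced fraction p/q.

13/16

N_ring = 15 + 2·25 = 65
15(ω_s−ω_c) = −65(ω_r−ω_c),  ω_s=0, ω_r=1
15(0−ω_c) = −65(1−ω_c)  ⇒  80ω_c = 65  ⇒  ω_c = 13/16
ω_c/ω_r = 13/16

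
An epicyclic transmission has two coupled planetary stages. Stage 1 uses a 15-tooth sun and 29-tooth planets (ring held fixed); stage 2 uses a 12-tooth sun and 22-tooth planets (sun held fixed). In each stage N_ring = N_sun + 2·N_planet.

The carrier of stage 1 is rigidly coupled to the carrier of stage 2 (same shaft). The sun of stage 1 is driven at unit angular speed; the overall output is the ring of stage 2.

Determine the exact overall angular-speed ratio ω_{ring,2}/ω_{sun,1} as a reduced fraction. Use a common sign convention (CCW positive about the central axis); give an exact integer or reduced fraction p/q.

255/1232

Stage 1: N_ring = 15 + 2·29 = 73
Stage 1: 15(ω_s−ω_c) = −73(ω_r−ω_c),  ω_r=0, ω_s=1
Stage 1: 15(1−ω_c) = −73(0−ω_c)  ⇒  88ω_c = 15  ⇒  ω_c = 15/88
  ⇒ ω_c¹/ω_s¹ = 15/88
Stage 2: N_ring = 12 + 2·22 = 56
Stage 2: 12(ω_s−ω_c) = −56(ω_r−ω_c),  ω_s=0, ω_c=1
Stage 2: ω_r = 1 − (12/56)(0−1) = 17/14
  ⇒ ω_r²/ω_c² = 17/14
Coupling ω_c² = ω_c¹ ⇒ overall = 15/88 × 17/14 = 255/1232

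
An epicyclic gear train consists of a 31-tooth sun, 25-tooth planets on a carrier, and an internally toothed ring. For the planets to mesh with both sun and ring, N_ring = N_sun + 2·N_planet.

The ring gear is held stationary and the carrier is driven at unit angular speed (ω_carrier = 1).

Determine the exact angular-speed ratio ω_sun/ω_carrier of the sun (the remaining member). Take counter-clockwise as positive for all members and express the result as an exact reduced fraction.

112/31

N_ring = 31 + 2·25 = 81
31(ω_s−ω_c) = −81(ω_r−ω_c),  ω_r=0, ω_c=1
ω_s = 1 − (81/31)(0−1) = 112/31
ω_s/ω_c = 112/31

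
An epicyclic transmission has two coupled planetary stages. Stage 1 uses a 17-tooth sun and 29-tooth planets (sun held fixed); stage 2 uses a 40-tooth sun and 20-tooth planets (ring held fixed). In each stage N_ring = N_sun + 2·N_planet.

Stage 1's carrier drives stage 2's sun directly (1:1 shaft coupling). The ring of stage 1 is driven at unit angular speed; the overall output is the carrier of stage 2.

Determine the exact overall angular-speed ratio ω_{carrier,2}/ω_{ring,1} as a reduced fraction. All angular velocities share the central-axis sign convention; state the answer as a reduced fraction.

Stage 1: N_ring = 17 + 2·29 = 75
Stage 1: 17(ω_s−ω_c) = −75(ω_r−ω_c),  ω_s=0, ω_r=1
Stage 1: 17(0−ω_c) = −75(1−ω_c)  ⇒  92ω_c = 75  ⇒  ω_c = 75/92
  ⇒ ω_c¹/ω_r¹ = 75/92
Stage 2: N_ring = 40 + 2·20 = 80
Stage 2: 40(ω_s−ω_c) = −80(ω_r−ω_c),  ω_r=0, ω_s=1
Stage 2: 40(1−ω_c) = −80(0−ω_c)  ⇒  120ω_c = 40  ⇒  ω_c = 1/3
  ⇒ ω_c²/ω_s² = 1/3
Coupling ω_s² = ω_c¹ ⇒ overall = 75/92 × 1/3 = 25/92

25/92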